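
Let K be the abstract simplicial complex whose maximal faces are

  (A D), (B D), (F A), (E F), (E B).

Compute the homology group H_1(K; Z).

H_1 = Z.

Fix the vertex order A < B < D < E < F and write every simplex with vertices in increasing order. Then dim K = 1 and the simplices of K are:

  0-simplices (5): A, B, D, E, F
  1-simplices (5): AD, AF, BD, BE, EF

so the chain groups are C_0 ≅ Z^5, C_1 ≅ Z^5.

∂_1: C_1 → C_0 sends each edge [p,q] (with p < q) to q − p.
The 5×5 boundary matrix has rank 4 and Smith normal form diag(1,1,1,1).

From H_k ≅ ker(∂_k) / im(∂_{k+1}) we obtain:

  H_1: rank ker ∂_1 − rank ∂_2 = (5 − 4) − 0 = 1, and there is no ∂_2, so H_1 = Z.

(K is a triangulation of the circle S^1.)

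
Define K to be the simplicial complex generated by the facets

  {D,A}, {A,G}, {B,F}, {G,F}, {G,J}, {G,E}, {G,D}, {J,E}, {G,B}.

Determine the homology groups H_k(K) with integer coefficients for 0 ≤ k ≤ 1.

H_0 = Z,  H_1 = Z^3.

Fix the vertex order A < B < D < E < F < G < J and write every simplex with vertices in increasing order. Then dim K = 1 and the simplices of K are:

  0-simplices (7): A, B, D, E, F, G, J
  1-simplices (9): AD, AG, BF, BG, DG, EG, EJ, FG, GJ

so the chain groups are C_0 ≅ Z^7, C_1 ≅ Z^9.

Boundary ∂_1: C_1 → C_0 is given by ∂[p,q] = [q] − [p]. For instance
  ∂DG = G − D.
As a 7×9 matrix over Z this has rank 6, with invariant factors (1,1,1,1,1,1).

Computing H_k = (kernel of ∂_k) / (image of ∂_{k+1}):

  H_0: rank C_0 − rank ∂_1 = 7 − 6 = 1, and the invariant factors of ∂_1 are all 1, so H_0 = Z.
  H_1: rank ker ∂_1 − rank ∂_2 = (9 − 6) − 0 = 3, and there is no ∂_2, so H_1 = Z^3.

As a check, the Euler characteristic is 7 − 9 = -2, which agrees with 1 − 3 = -2.
(K is a triangulation of a wedge of 3 circles.)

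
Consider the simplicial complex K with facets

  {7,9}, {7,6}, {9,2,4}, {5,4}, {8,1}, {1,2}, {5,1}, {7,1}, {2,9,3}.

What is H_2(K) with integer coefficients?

H_2 ≅ 0.

We work with the vertex ordering 1 < 2 < 3 < 4 < 5 < 6 < 7 < 8 < 9. The simplices of K, each written with vertices in increasing order, are:

  0-simplices (9): [1], [2], [3], [4], [5], [6], [7], [8], [9]
  1-simplices (12): [1,2], [1,5], [1,7], [1,8], [2,3], [2,4], [2,9], [3,9], [4,5], [4,9], [6,7], [7,9]
  2-simplices (2): [2,3,9], [2,4,9]

so the chain groups are C_0 ≅ Z^9, C_1 ≅ Z^12, C_2 ≅ Z^2.

Boundary ∂_1: C_1 → C_0 maps an edge to its endpoints' difference, ∂[p,q] = q − p.
The resulting 9×12 matrix has rank 8, and its Smith normal form has invariant factors (1,1,1,1,1,1,1,1).

∂_2: C_2 → C_1 acts by ∂[p,q,r] = [q,r] − [p,r] + [p,q]. For instance
  ∂[2,3,9] = [3,9] − [2,9] + [2,3],
  ∂[2,4,9] = [4,9] − [2,9] + [2,4].
As a 12×2 matrix over Z this has rank 2, with invariant factors (1,1).

Now H_k = ker ∂_k / im ∂_{k+1}, so:

  H_2: rank ker ∂_2 − rank ∂_3 = (2 − 2) − 0 = 0, and there is no ∂_3, so H_2 = 0.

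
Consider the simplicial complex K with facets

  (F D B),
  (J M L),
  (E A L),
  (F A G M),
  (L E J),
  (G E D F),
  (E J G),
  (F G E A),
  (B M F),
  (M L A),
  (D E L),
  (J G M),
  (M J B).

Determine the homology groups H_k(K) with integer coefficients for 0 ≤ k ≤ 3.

Order the vertices as A < B < D < E < F < G < J < L < M. Listing each simplex with vertices in this order, K has dimension 3 with simplices:

  0-simplices (9): A, B, D, E, F, G, J, L, M
  1-simplices (24): AE, AF, AG, AL, AM, BD, BF, BJ, BM, DE, DF, DG, DL, EF, EG, EJ, EL, FG, FM, GJ, GM, JL, JM, LM
  2-simplices (20): AEF, AEG, AEL, AFG, AFM, AGM, ALM, BDF, BFM, BJM, DEF, DEG, DEL, DFG, EFG, EGJ, EJL, FGM, GJM, JLM
  3-simplices (3): AEFG, AFGM, DEFG

so the chain groups are C_0 ≅ Z^9, C_1 ≅ Z^24, C_2 ≅ Z^20, C_3 ≅ Z^3.

Boundary ∂_1: C_1 → C_0 sends each edge [p,q] (with p < q) to q − p.
As a 9×24 matrix over Z this has rank 8, with invariant factors (1,1,1,1,1,1,1,1).

Boundary ∂_2: C_2 → C_1 maps a triangle to the signed sum of its edges. For instance
  ∂BFM = FM − BM + BF,
  ∂AEG = EG − AG + AE.
As a 24×20 matrix over Z this has rank 16, with invariant factors (1,1,1,1,1,1,1,1,1,1,1,1,1,1,1,1).

∂_3: C_3 → C_2 sends each 3-simplex σ to the alternating sum Σ_i (−1)^i (σ with its i-th vertex removed). For instance
  ∂AEFG = EFG − AFG + AEG − AEF,
  ∂DEFG = EFG − DFG + DEG − DEF.
The resulting 20×3 matrix has rank 3, and its Smith normal form has invariant factors (1,1,1).

From H_k ≅ ker(∂_k) / im(∂_{k+1}) we obtain:

  H_0: rank C_0 − rank ∂_1 = 9 − 8 = 1, and the invariant factors of ∂_1 are all 1, so H_0 = Z.
  H_1: rank ker ∂_1 − rank ∂_2 = (24 − 8) − 16 = 0, and the invariant factors of ∂_2 are all 1, so H_1 = 0.
  H_2: rank ker ∂_2 − rank ∂_3 = (20 − 16) − 3 = 1, and the invariant factors of ∂_3 are all 1, so H_2 = Z.
  H_3: rank ker ∂_3 − rank ∂_4 = (3 − 3) − 0 = 0, and there is no ∂_4, so H_3 = 0.

H_0 ≅ Z,  H_1 = 0,  H_2 ≅ Z,  H_3 = 0.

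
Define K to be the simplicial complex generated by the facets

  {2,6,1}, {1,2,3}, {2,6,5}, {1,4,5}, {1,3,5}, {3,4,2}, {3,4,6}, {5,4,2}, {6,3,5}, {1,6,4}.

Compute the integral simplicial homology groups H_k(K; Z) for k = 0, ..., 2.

H_0 = Z,  H_1 = Z/2Z,  H_2 = 0.

K has 6 vertices, 15 edges, 10 triangles.
rank ∂_0 = 0, rank ∂_1 = 5 ⇒ b_0 = 6 − 0 − 5 = 1; all invariant factors of ∂_1 are 1 so no torsion. So H_0 = Z.
rank ∂_1 = 5, rank ∂_2 = 10 ⇒ b_1 = 15 − 5 − 10 = 0; ∂_2 has invariant factor(s) [2] giving torsion. So H_1 = Z/2Z.
rank ∂_2 = 10, rank ∂_3 = 0 ⇒ b_2 = 10 − 10 − 0 = 0. So H_2 = 0.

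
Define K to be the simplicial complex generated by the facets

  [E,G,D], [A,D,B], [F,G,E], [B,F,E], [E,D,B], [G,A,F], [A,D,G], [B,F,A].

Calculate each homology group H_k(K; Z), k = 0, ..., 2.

We work with the vertex ordering A < B < D < E < F < G. The simplices of K, each written with vertices in increasing order, are:

  0-simplices (6): A, B, D, E, F, G
  1-simplices (12): AB, AD, AF, AG, BD, BE, BF, DE, DG, EF, EG, FG
  2-simplices (8): ABD, ABF, ADG, AFG, BDE, BEF, DEG, EFG

so the chain groups are C_0 ≅ Z^6, C_1 ≅ Z^12, C_2 ≅ Z^8.

The boundary map ∂_1: C_1 → C_0 sends each edge [p,q] (with p < q) to q − p. For instance
  ∂DE = E − D.
As a 6×12 matrix over Z this has rank 5, with invariant factors (1,1,1,1,1).

Boundary ∂_2: C_2 → C_1 acts by ∂[p,q,r] = [q,r] − [p,r] + [p,q]. For instance
  ∂BEF = EF − BF + BE,
  ∂ABD = BD − AD + AB.
The 12×8 boundary matrix has rank 7 and Smith normal form diag(1,1,1,1,1,1,1).

Computing H_k = (kernel of ∂_k) / (image of ∂_{k+1}):

  H_0: rank C_0 − rank ∂_1 = 6 − 5 = 1, and the invariant factors of ∂_1 are all 1, so H_0 = Z.
  H_1: rank ker ∂_1 − rank ∂_2 = (12 − 5) − 7 = 0, and the invariant factors of ∂_2 are all 1, so H_1 = 0.
  H_2: rank ker ∂_2 − rank ∂_3 = (8 − 7) − 0 = 1, and there is no ∂_3, so H_2 = Z.

H_0 = Z,  H_1 = 0,  H_2 = Z.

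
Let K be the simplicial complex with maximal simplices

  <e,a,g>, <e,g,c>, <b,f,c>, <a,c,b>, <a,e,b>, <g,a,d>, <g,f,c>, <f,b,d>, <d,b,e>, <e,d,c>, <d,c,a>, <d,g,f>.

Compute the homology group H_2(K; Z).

Take the total order a < b < c < d < e < f < g on the vertex set. Then K (dimension 2) consists of the simplices:

  0-simplices (7): a, b, c, d, e, f, g
  1-simplices (18): ab, ac, ad, ae, ag, bc, bd, be, bf, cd, ce, cf, cg, de, df, dg, eg, fg
  2-simplices (12): abc, abe, acd, adg, aeg, bcf, bde, bdf, cde, ceg, cfg, dfg

Hence C_0 ≅ Z^7, C_1 ≅ Z^18, C_2 ≅ Z^12.

The boundary map ∂_1: C_1 → C_0 is given by ∂[p,q] = [q] − [p].
As a 7×18 matrix over Z this has rank 6, with invariant factors (1,1,1,1,1,1).

Boundary ∂_2: C_2 → C_1 maps a triangle to the signed sum of its edges. For instance
  ∂abe = be − ae + ab,
  ∂abc = bc − ac + ab.
The 18×12 boundary matrix has rank 12 and Smith normal form diag(1,1,1,1,1,1,1,1,1,1,1,2).

Now H_k = ker ∂_k / im ∂_{k+1}, so:

  H_2: rank ker ∂_2 − rank ∂_3 = (12 − 12) − 0 = 0, and there is no ∂_3, so H_2 ≅ 0.

H_2 ≅ 0.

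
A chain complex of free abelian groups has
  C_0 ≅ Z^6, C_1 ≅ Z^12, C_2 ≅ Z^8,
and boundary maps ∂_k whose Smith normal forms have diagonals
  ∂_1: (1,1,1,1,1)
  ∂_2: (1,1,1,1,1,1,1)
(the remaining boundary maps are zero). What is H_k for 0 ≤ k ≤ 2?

H_0: b_0 = 6 − 0 − 5 = 1; torsion from ∂_1 factors > 1: none. So H_0 ≅ Z.
H_1: b_1 = 12 − 5 − 7 = 0; torsion from ∂_2 factors > 1: none. So H_1 ≅ 0.
H_2: b_2 = 8 − 7 − 0 = 1; torsion from ∂_3 factors > 1: none. So H_2 ≅ Z.

H_0 ≅ Z,  H_1 = 0,  H_2 ≅ Z.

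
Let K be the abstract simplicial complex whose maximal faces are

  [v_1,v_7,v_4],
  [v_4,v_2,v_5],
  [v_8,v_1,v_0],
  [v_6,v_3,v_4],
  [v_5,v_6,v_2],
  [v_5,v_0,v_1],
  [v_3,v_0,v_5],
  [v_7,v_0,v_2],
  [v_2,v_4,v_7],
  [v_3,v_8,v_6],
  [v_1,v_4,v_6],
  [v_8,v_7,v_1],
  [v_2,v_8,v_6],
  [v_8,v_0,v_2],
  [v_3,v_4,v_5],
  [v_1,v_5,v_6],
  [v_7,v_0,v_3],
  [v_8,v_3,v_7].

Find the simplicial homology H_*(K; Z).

H_0 ≅ Z,  H_1 ≅ Z ⊕ Z/2Z,  H_2 = 0.

Take the total order v_0 < v_1 < v_2 < v_3 < v_4 < v_5 < v_6 < v_7 < v_8 on the vertex set. Then K (dimension 2) consists of the simplices:

  0-simplices (9): [v_0], [v_1], [v_2], [v_3], [v_4], [v_5], [v_6], [v_7], [v_8]
  1-simplices (27): (27 of them)
  2-simplices (18): (18 of them)

Hence C_0 ≅ Z^9, C_1 ≅ Z^27, C_2 ≅ Z^18.

∂_1: C_1 → C_0 sends each edge [p,q] (with p < q) to q − p. For instance
  ∂[v_6,v_8] = [v_8] − [v_6].
The 9×27 boundary matrix has rank 8 and Smith normal form diag(1,1,1,1,1,1,1,1).

The boundary map ∂_2: C_2 → C_1 maps a triangle to the signed sum of its edges. For instance
  ∂[v_0,v_3,v_5] = [v_3,v_5] − [v_0,v_5] + [v_0,v_3],
  ∂[v_3,v_4,v_6] = [v_4,v_6] − [v_3,v_6] + [v_3,v_4].
This gives a 27×18 integer matrix of rank 18; reducing to Smith normal form yields diagonal entries (1,1,1,1,1,1,1,1,1,1,1,1,1,1,1,1,1,2).

From H_k ≅ ker(∂_k) / im(∂_{k+1}) we obtain:

  H_0: rank C_0 − rank ∂_1 = 9 − 8 = 1, and the invariant factors of ∂_1 are all 1, so H_0 = Z.
  H_1: rank ker ∂_1 − rank ∂_2 = (27 − 8) − 18 = 1, and ∂_2 has invariant factor 2 > 1, so H_1 = Z ⊕ Z/2Z.
  H_2: rank ker ∂_2 − rank ∂_3 = (18 − 18) − 0 = 0, and there is no ∂_3, so H_2 = 0.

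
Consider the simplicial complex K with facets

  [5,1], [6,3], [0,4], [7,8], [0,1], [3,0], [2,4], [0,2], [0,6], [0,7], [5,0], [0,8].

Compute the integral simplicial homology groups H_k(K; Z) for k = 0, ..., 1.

Take the total order 0 < 1 < 2 < 3 < 4 < 5 < 6 < 7 < 8 on the vertex set. Then K (dimension 1) consists of the simplices:

  0-simplices (9): [0], [1], [2], [3], [4], [5], [6], [7], [8]
  1-simplices (12): [0,1], [0,2], [0,3], [0,4], [0,5], [0,6], [0,7], [0,8], [1,5], [2,4], [3,6], [7,8]

so the chain groups are C_0 ≅ Z^9, C_1 ≅ Z^12.

The boundary map ∂_1: C_1 → C_0 sends each edge [p,q] (with p < q) to q − p.
This gives a 9×12 integer matrix of rank 8; reducing to Smith normal form yields diagonal entries (1,1,1,1,1,1,1,1).

Computing H_k = (kernel of ∂_k) / (image of ∂_{k+1}):

  H_0: rank C_0 − rank ∂_1 = 9 − 8 = 1, and the invariant factors of ∂_1 are all 1, so H_0 = Z.
  H_1: rank ker ∂_1 − rank ∂_2 = (12 − 8) − 0 = 4, and there is no ∂_2, so H_1 = Z^4.

H_0 ≅ Z,  H_1 ≅ Z^4.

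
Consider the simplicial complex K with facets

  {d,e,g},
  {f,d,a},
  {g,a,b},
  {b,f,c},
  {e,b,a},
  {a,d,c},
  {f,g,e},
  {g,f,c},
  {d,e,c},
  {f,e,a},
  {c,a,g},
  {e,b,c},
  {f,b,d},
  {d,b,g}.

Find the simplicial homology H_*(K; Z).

Fix the vertex order a < b < c < d < e < f < g and write every simplex with vertices in increasing order. Then dim K = 2 and the simplices of K are:

  0-simplices (7): a, b, c, d, e, f, g
  1-simplices (21): ab, ac, ad, ae, af, ag, bc, bd, be, bf, bg, cd, ce, cf, cg, de, df, dg, ef, eg, fg
  2-simplices (14): abe, abg, acd, acg, adf, aef, bce, bcf, bdf, bdg, cde, cfg, deg, efg

so the chain groups are C_0 ≅ Z^7, C_1 ≅ Z^21, C_2 ≅ Z^14.

Boundary ∂_1: C_1 → C_0 sends each edge [p,q] (with p < q) to q − p. For instance
  ∂cf = f − c.
As a 7×21 matrix over Z this has rank 6, with invariant factors (1,1,1,1,1,1).

Boundary ∂_2: C_2 → C_1 maps a triangle to the signed sum of its edges. For instance
  ∂acd = cd − ad + ac,
  ∂cfg = fg − cg + cf.
As a 21×14 matrix over Z this has rank 13, with invariant factors (1,1,1,1,1,1,1,1,1,1,1,1,1).

Reading off H_k = ker ∂_k / im ∂_{k+1}:

  H_0: rank C_0 − rank ∂_1 = 7 − 6 = 1, and the invariant factors of ∂_1 are all 1, so H_0 ≅ Z.
  H_1: rank ker ∂_1 − rank ∂_2 = (21 − 6) − 13 = 2, and the invariant factors of ∂_2 are all 1, so H_1 ≅ Z^2.
  H_2: rank ker ∂_2 − rank ∂_3 = (14 − 13) − 0 = 1, and there is no ∂_3, so H_2 ≅ Z.

(K is a triangulation of the torus T^2.)

H_0 = Z,  H_1 = Z^2,  H_2 = Z.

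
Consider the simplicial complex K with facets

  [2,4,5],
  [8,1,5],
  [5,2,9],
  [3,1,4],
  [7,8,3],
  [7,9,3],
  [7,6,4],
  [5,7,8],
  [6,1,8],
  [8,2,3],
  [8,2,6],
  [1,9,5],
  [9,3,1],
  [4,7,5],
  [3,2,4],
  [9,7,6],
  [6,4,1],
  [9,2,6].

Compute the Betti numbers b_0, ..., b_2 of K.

Fix the vertex order 1 < 2 < 3 < 4 < 5 < 6 < 7 < 8 < 9 and write every simplex with vertices in increasing order. Then dim K = 2 and the simplices of K are:

  0-simplices (9): [1], [2], [3], [4], [5], [6], [7], [8], [9]
  1-simplices (27): (27 of them)
  2-simplices (18): [1,3,4], [1,3,9], [1,4,6], [1,5,8], [1,5,9], [1,6,8], [2,3,4], [2,3,8], [2,4,5], [2,5,9], [2,6,8], [2,6,9], [3,7,8], [3,7,9], [4,5,7], [4,6,7], [5,7,8], [6,7,9]

so the chain groups are C_0 ≅ Z^9, C_1 ≅ Z^27, C_2 ≅ Z^18.

The boundary map ∂_1: C_1 → C_0 maps an edge to its endpoints' difference, ∂[p,q] = q − p. For instance
  ∂[3,7] = [7] − [3].
The resulting 9×27 matrix has rank 8, and its Smith normal form has invariant factors (1,1,1,1,1,1,1,1).

∂_2: C_2 → C_1 acts by ∂[p,q,r] = [q,r] − [p,r] + [p,q]. For instance
  ∂[2,6,9] = [6,9] − [2,9] + [2,6],
  ∂[1,5,9] = [5,9] − [1,9] + [1,5].
As a 27×18 matrix over Z this has rank 17, with invariant factors (1,1,1,1,1,1,1,1,1,1,1,1,1,1,1,1,1).

Now H_k = ker ∂_k / im ∂_{k+1}, so:

  H_0: rank C_0 − rank ∂_1 = 9 − 8 = 1, and the invariant factors of ∂_1 are all 1, so H_0 = Z.
  H_1: rank ker ∂_1 − rank ∂_2 = (27 − 8) − 17 = 2, and the invariant factors of ∂_2 are all 1, so H_1 = Z^2.
  H_2: rank ker ∂_2 − rank ∂_3 = (18 − 17) − 0 = 1, and there is no ∂_3, so H_2 = Z.

Hence the Betti numbers are b_0 = 1, b_1 = 2, b_2 = 1.

b_0 = 1, b_1 = 2, b_2 = 1.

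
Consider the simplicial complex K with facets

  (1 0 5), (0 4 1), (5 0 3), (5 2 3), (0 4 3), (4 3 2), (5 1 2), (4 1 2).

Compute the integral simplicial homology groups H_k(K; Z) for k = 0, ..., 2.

Order the vertices as 0 < 1 < 2 < 3 < 4 < 5. Listing each simplex with vertices in this order, K has dimension 2 with simplices:

  0-simplices (6): [0], [1], [2], [3], [4], [5]
  1-simplices (12): [0,1], [0,3], [0,4], [0,5], [1,2], [1,4], [1,5], [2,3], [2,4], [2,5], [3,4], [3,5]
  2-simplices (8): [0,1,4], [0,1,5], [0,3,4], [0,3,5], [1,2,4], [1,2,5], [2,3,4], [2,3,5]

Hence C_0 ≅ Z^6, C_1 ≅ Z^12, C_2 ≅ Z^8.

The boundary map ∂_1: C_1 → C_0 sends each edge [p,q] (with p < q) to q − p. For instance
  ∂[1,5] = [5] − [1].
As a 6×12 matrix over Z this has rank 5, with invariant factors (1,1,1,1,1).

∂_2: C_2 → C_1 maps a triangle to the signed sum of its edges. For instance
  ∂[0,3,4] = [3,4] − [0,4] + [0,3],
  ∂[0,1,4] = [1,4] − [0,4] + [0,1].
This gives a 12×8 integer matrix of rank 7; reducing to Smith normal form yields diagonal entries (1,1,1,1,1,1,1).

From H_k ≅ ker(∂_k) / im(∂_{k+1}) we obtain:

  H_0: rank C_0 − rank ∂_1 = 6 − 5 = 1, and the invariant factors of ∂_1 are all 1, so H_0 = Z.
  H_1: rank ker ∂_1 − rank ∂_2 = (12 − 5) − 7 = 0, and the invariant factors of ∂_2 are all 1, so H_1 = 0.
  H_2: rank ker ∂_2 − rank ∂_3 = (8 − 7) − 0 = 1, and there is no ∂_3, so H_2 = Z.

As a check, the Euler characteristic is 6 − 12 + 8 = 2, which agrees with 1 − 0 + 1 = 2.
(K is a triangulation of the 2-sphere S^2.)

H_0 = Z,  H_1 = 0,  H_2 = Z.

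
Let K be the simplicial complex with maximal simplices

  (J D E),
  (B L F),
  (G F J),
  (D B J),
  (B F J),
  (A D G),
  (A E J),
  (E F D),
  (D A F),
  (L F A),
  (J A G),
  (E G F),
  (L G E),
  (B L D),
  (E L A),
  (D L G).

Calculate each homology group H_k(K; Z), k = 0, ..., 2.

Order the vertices as A < B < D < E < F < G < J < L. Listing each simplex with vertices in this order, K has dimension 2 with simplices:

  0-simplices (8): A, B, D, E, F, G, J, L
  1-simplices (24): AD, AE, AF, AG, AJ, AL, BD, BF, BJ, BL, DE, DF, DG, DJ, DL, EF, EG, EJ, EL, FG, FJ, FL, GJ, GL
  2-simplices (16): ADF, ADG, AEJ, AEL, AFL, AGJ, BDJ, BDL, BFJ, BFL, DEF, DEJ, DGL, EFG, EGL, FGJ

Hence C_0 ≅ Z^8, C_1 ≅ Z^24, C_2 ≅ Z^16.

Boundary ∂_1: C_1 → C_0 sends each edge [p,q] (with p < q) to q − p.
This gives a 8×24 integer matrix of rank 7; reducing to Smith normal form yields diagonal entries (1,1,1,1,1,1,1).

∂_2: C_2 → C_1 maps a triangle to the signed sum of its edges. For instance
  ∂BDJ = DJ − BJ + BD,
  ∂AEJ = EJ − AJ + AE.
This gives a 24×16 integer matrix of rank 15; reducing to Smith normal form yields diagonal entries (1,1,1,1,1,1,1,1,1,1,1,1,1,1,1).

Now H_k = ker ∂_k / im ∂_{k+1}, so:

  H_0: rank C_0 − rank ∂_1 = 8 − 7 = 1, and the invariant factors of ∂_1 are all 1, so H_0 = Z.
  H_1: rank ker ∂_1 − rank ∂_2 = (24 − 7) − 15 = 2, and the invariant factors of ∂_2 are all 1, so H_1 = Z^2.
  H_2: rank ker ∂_2 − rank ∂_3 = (16 − 15) − 0 = 1, and there is no ∂_3, so H_2 = Z.

As a check, the Euler characteristic is 8 − 24 + 16 = 0, which agrees with 1 − 2 + 1 = 0.

H_0 ≅ Z,  H_1 ≅ Z^2,  H_2 ≅ Z.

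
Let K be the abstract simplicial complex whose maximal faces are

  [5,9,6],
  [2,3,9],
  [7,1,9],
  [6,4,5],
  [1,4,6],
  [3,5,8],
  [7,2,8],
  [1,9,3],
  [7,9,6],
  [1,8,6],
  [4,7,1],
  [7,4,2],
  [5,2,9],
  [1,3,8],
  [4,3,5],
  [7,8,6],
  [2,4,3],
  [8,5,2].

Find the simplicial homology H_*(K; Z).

Order the vertices as 1 < 2 < 3 < 4 < 5 < 6 < 7 < 8 < 9. Listing each simplex with vertices in this order, K has dimension 2 with simplices:

  0-simplices (9): [1], [2], [3], [4], [5], [6], [7], [8], [9]
  1-simplices (27): (27 of them)
  2-simplices (18): [1,3,8], [1,3,9], [1,4,6], [1,4,7], [1,6,8], [1,7,9], [2,3,4], [2,3,9], [2,4,7], [2,5,8], [2,5,9], [2,7,8], [3,4,5], [3,5,8], [4,5,6], [5,6,9], [6,7,8], [6,7,9]

so the chain groups are C_0 ≅ Z^9, C_1 ≅ Z^27, C_2 ≅ Z^18.

The boundary map ∂_1: C_1 → C_0 sends each edge [p,q] (with p < q) to q − p. For instance
  ∂[5,6] = [6] − [5].
As a 9×27 matrix over Z this has rank 8, with invariant factors (1,1,1,1,1,1,1,1).

Boundary ∂_2: C_2 → C_1 sends each 2-simplex [p,q,r] to [q,r] − [p,r] + [p,q]. For instance
  ∂[1,4,6] = [4,6] − [1,6] + [1,4],
  ∂[2,3,4] = [3,4] − [2,4] + [2,3].
The 27×18 boundary matrix has rank 18 and Smith normal form diag(1,1,1,1,1,1,1,1,1,1,1,1,1,1,1,1,1,2).

Computing H_k = (kernel of ∂_k) / (image of ∂_{k+1}):

  H_0: rank C_0 − rank ∂_1 = 9 − 8 = 1, and the invariant factors of ∂_1 are all 1, so H_0 = Z.
  H_1: rank ker ∂_1 − rank ∂_2 = (27 − 8) − 18 = 1, and ∂_2 has invariant factor 2 > 1, so H_1 = Z ⊕ Z/2Z.
  H_2: rank ker ∂_2 − rank ∂_3 = (18 − 18) − 0 = 0, and there is no ∂_3, so H_2 = 0.

As a check, the Euler characteristic is 9 − 27 + 18 = 0, which agrees with 1 − 1 + 0 = 0.

H_0 = Z,  H_1 = Z ⊕ Z/2Z,  H_2 = 0.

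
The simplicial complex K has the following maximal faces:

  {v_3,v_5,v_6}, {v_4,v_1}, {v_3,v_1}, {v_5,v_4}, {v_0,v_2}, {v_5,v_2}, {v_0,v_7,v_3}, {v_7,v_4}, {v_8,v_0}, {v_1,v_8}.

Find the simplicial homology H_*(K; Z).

Fix the vertex order v_0 < v_1 < v_2 < v_3 < v_4 < v_5 < v_6 < v_7 < v_8 and write every simplex with vertices in increasing order. Then dim K = 2 and the simplices of K are:

  0-simplices (9): [v_0], [v_1], [v_2], [v_3], [v_4], [v_5], [v_6], [v_7], [v_8]
  1-simplices (14): [v_0,v_2], [v_0,v_3], [v_0,v_7], [v_0,v_8], [v_1,v_3], [v_1,v_4], [v_1,v_8], [v_2,v_5], [v_3,v_5], [v_3,v_6], [v_3,v_7], [v_4,v_5], [v_4,v_7], [v_5,v_6]
  2-simplices (2): [v_0,v_3,v_7], [v_3,v_5,v_6]

giving chain groups C_0 ≅ Z^9, C_1 ≅ Z^14, C_2 ≅ Z^2.

Boundary ∂_1: C_1 → C_0 is given by ∂[p,q] = [q] − [p]. For instance
  ∂[v_0,v_7] = [v_7] − [v_0].
The resulting 9×14 matrix has rank 8, and its Smith normal form has invariant factors (1,1,1,1,1,1,1,1).

The boundary map ∂_2: C_2 → C_1 sends each 2-simplex [p,q,r] to [q,r] − [p,r] + [p,q]. For instance
  ∂[v_3,v_5,v_6] = [v_5,v_6] − [v_3,v_6] + [v_3,v_5],
  ∂[v_0,v_3,v_7] = [v_3,v_7] − [v_0,v_7] + [v_0,v_3].
The 14×2 boundary matrix has rank 2 and Smith normal form diag(1,1).

Now H_k = ker ∂_k / im ∂_{k+1}, so:

  H_0: rank C_0 − rank ∂_1 = 9 − 8 = 1, and the invariant factors of ∂_1 are all 1, so H_0 ≅ Z.
  H_1: rank ker ∂_1 − rank ∂_2 = (14 − 8) − 2 = 4, and the invariant factors of ∂_2 are all 1, so H_1 ≅ Z^4.
  H_2: rank ker ∂_2 − rank ∂_3 = (2 − 2) − 0 = 0, and there is no ∂_3, so H_2 ≅ 0.

As a check, the Euler characteristic is 9 − 14 + 2 = -3, which agrees with 1 − 4 + 0 = -3.

H_0 ≅ Z,  H_1 ≅ Z^4,  H_2 = 0.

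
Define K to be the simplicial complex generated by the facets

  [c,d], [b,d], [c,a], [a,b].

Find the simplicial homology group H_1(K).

H_1 = Z.

Fix the vertex order a < b < c < d and write every simplex with vertices in increasing order. Then dim K = 1 and the simplices of K are:

  0-simplices (4): a, b, c, d
  1-simplices (4): ab, ac, bd, cd

giving chain groups C_0 ≅ Z^4, C_1 ≅ Z^4.

The boundary map ∂_1: C_1 → C_0 is given by ∂[p,q] = [q] − [p]. For instance
  ∂ac = c − a.
As a 4×4 matrix over Z this has rank 3, with invariant factors (1,1,1).

Now H_k = ker ∂_k / im ∂_{k+1}, so:

  H_1: rank ker ∂_1 − rank ∂_2 = (4 − 3) − 0 = 1, and there is no ∂_2, so H_1 = Z.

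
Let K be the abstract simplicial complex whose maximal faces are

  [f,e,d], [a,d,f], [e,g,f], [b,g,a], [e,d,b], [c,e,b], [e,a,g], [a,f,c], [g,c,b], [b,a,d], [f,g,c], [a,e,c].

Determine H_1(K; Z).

H_1 = Z/2.

Take the total order a < b < c < d < e < f < g on the vertex set. Then K (dimension 2) consists of the simplices:

  0-simplices (7): a, b, c, d, e, f, g
  1-simplices (18): ab, ac, ad, ae, af, ag, bc, bd, be, bg, ce, cf, cg, de, df, ef, eg, fg
  2-simplices (12): abd, abg, ace, acf, adf, aeg, bce, bcg, bde, cfg, def, efg

so the chain groups are C_0 ≅ Z^7, C_1 ≅ Z^18, C_2 ≅ Z^12.

Boundary ∂_1: C_1 → C_0 is given by ∂[p,q] = [q] − [p]. For instance
  ∂de = e − d.
As a 7×18 matrix over Z this has rank 6, with invariant factors (1,1,1,1,1,1).

∂_2: C_2 → C_1 maps a triangle to the signed sum of its edges. For instance
  ∂aeg = eg − ag + ae,
  ∂cfg = fg − cg + cf.
The 18×12 boundary matrix has rank 12 and Smith normal form diag(1,1,1,1,1,1,1,1,1,1,1,2).

Now H_k = ker ∂_k / im ∂_{k+1}, so:

  H_1: rank ker ∂_1 − rank ∂_2 = (18 − 6) − 12 = 0, and ∂_2 has invariant factor 2 > 1, so H_1 = Z/2.

(K is a triangulation of the real projective plane RP^2.)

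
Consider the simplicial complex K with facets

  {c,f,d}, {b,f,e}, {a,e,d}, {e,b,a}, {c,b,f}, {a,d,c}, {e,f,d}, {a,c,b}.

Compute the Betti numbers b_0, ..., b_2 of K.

b_0 = 1, b_1 = 0, b_2 = 1.

We work with the vertex ordering a < b < c < d < e < f. The simplices of K, each written with vertices in increasing order, are:

  0-simplices (6): a, b, c, d, e, f
  1-simplices (12): ab, ac, ad, ae, bc, be, bf, cd, cf, de, df, ef
  2-simplices (8): abc, abe, acd, ade, bcf, bef, cdf, def

giving chain groups C_0 ≅ Z^6, C_1 ≅ Z^12, C_2 ≅ Z^8.

The boundary map ∂_1: C_1 → C_0 maps an edge to its endpoints' difference, ∂[p,q] = q − p. For instance
  ∂cd = d − c.
The resulting 6×12 matrix has rank 5, and its Smith normal form has invariant factors (1,1,1,1,1).

∂_2: C_2 → C_1 acts by ∂[p,q,r] = [q,r] − [p,r] + [p,q]. For instance
  ∂bef = ef − bf + be,
  ∂abe = be − ae + ab.
The resulting 12×8 matrix has rank 7, and its Smith normal form has invariant factors (1,1,1,1,1,1,1).

Computing H_k = (kernel of ∂_k) / (image of ∂_{k+1}):

  H_0: rank C_0 − rank ∂_1 = 6 − 5 = 1, and the invariant factors of ∂_1 are all 1, so H_0 ≅ Z.
  H_1: rank ker ∂_1 − rank ∂_2 = (12 − 5) − 7 = 0, and the invariant factors of ∂_2 are all 1, so H_1 ≅ 0.
  H_2: rank ker ∂_2 − rank ∂_3 = (8 − 7) − 0 = 1, and there is no ∂_3, so H_2 ≅ Z.

As a check, the Euler characteristic is 6 − 12 + 8 = 2, which agrees with 1 − 0 + 1 = 2.

Hence the Betti numbers are b_0 = 1, b_1 = 0, b_2 = 1.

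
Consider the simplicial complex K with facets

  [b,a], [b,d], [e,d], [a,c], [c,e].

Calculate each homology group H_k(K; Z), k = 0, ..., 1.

We work with the vertex ordering a < b < c < d < e. The simplices of K, each written with vertices in increasing order, are:

  0-simplices (5): a, b, c, d, e
  1-simplices (5): ab, ac, bd, ce, de

Hence C_0 ≅ Z^5, C_1 ≅ Z^5.

Boundary ∂_1: C_1 → C_0 maps an edge to its endpoints' difference, ∂[p,q] = q − p. For instance
  ∂ab = b − a.
As a 5×5 matrix over Z this has rank 4, with invariant factors (1,1,1,1).

Computing H_k = (kernel of ∂_k) / (image of ∂_{k+1}):

  H_0: rank C_0 − rank ∂_1 = 5 − 4 = 1, and the invariant factors of ∂_1 are all 1, so H_0 = Z.
  H_1: rank ker ∂_1 − rank ∂_2 = (5 − 4) − 0 = 1, and there is no ∂_2, so H_1 = Z.

H_0 = Z,  H_1 = Z.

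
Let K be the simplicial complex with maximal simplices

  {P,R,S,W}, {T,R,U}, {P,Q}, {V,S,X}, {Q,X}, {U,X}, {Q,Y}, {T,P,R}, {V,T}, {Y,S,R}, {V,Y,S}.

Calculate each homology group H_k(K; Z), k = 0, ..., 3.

H_0 ≅ Z,  H_1 ≅ Z^4,  H_2 = 0,  H_3 = 0.

We work with the vertex ordering P < Q < R < S < T < U < V < W < X < Y. The simplices of K, each written with vertices in increasing order, are:

  0-simplices (10): P, Q, R, S, T, U, V, W, X, Y
  1-simplices (21): PQ, PR, PS, PT, PW, QX, QY, RS, RT, RU, RW, RY, SV, SW, SX, SY, TU, TV, UX, VX, VY
  2-simplices (9): PRS, PRT, PRW, PSW, RSW, RSY, RTU, SVX, SVY
  3-simplices (1): PRSW

giving chain groups C_0 ≅ Z^10, C_1 ≅ Z^21, C_2 ≅ Z^9, C_3 ≅ Z^1.

∂_1: C_1 → C_0 is given by ∂[p,q] = [q] − [p]. For instance
  ∂RT = T − R.
This gives a 10×21 integer matrix of rank 9; reducing to Smith normal form yields diagonal entries (1,1,1,1,1,1,1,1,1).

The boundary map ∂_2: C_2 → C_1 maps a triangle to the signed sum of its edges. For instance
  ∂PRT = RT − PT + PR,
  ∂SVX = VX − SX + SV.
As a 21×9 matrix over Z this has rank 8, with invariant factors (1,1,1,1,1,1,1,1).

Boundary ∂_3: C_3 → C_2 sends each 3-simplex σ to the alternating sum Σ_i (−1)^i (σ with its i-th vertex removed). For instance
  ∂PRSW = RSW − PSW + PRW − PRS.
This gives a 9×1 integer matrix of rank 1; reducing to Smith normal form yields diagonal entries (1).

Reading off H_k = ker ∂_k / im ∂_{k+1}:

  H_0: rank C_0 − rank ∂_1 = 10 − 9 = 1, and the invariant factors of ∂_1 are all 1, so H_0 = Z.
  H_1: rank ker ∂_1 − rank ∂_2 = (21 − 9) − 8 = 4, and the invariant factors of ∂_2 are all 1, so H_1 = Z^4.
  H_2: rank ker ∂_2 − rank ∂_3 = (9 − 8) − 1 = 0, and the invariant factors of ∂_3 are all 1, so H_2 = 0.
  H_3: rank ker ∂_3 − rank ∂_4 = (1 − 1) − 0 = 0, and there is no ∂_4, so H_3 = 0.

As a check, the Euler characteristic is 10 − 21 + 9 − 1 = -3, which agrees with 1 − 4 + 0 − 0 = -3.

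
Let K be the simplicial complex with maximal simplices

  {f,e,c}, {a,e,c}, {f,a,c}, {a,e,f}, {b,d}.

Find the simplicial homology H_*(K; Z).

H_0 ≅ Z^2,  H_1 = 0,  H_2 ≅ Z.

Order the vertices as a < b < c < d < e < f. Listing each simplex with vertices in this order, K has dimension 2 with simplices:

  0-simplices (6): a, b, c, d, e, f
  1-simplices (7): ac, ae, af, bd, ce, cf, ef
  2-simplices (4): ace, acf, aef, cef

Hence C_0 ≅ Z^6, C_1 ≅ Z^7, C_2 ≅ Z^4.

The boundary map ∂_1: C_1 → C_0 is given by ∂[p,q] = [q] − [p]. For instance
  ∂ae = e − a.
As a 6×7 matrix over Z this has rank 4, with invariant factors (1,1,1,1).

The boundary map ∂_2: C_2 → C_1 maps a triangle to the signed sum of its edges. For instance
  ∂acf = cf − af + ac,
  ∂aef = ef − af + ae.
The 7×4 boundary matrix has rank 3 and Smith normal form diag(1,1,1).

From H_k ≅ ker(∂_k) / im(∂_{k+1}) we obtain:

  H_0: rank C_0 − rank ∂_1 = 6 − 4 = 2, and the invariant factors of ∂_1 are all 1, so H_0 = Z^2.
  H_1: rank ker ∂_1 − rank ∂_2 = (7 − 4) − 3 = 0, and the invariant factors of ∂_2 are all 1, so H_1 = 0.
  H_2: rank ker ∂_2 − rank ∂_3 = (4 − 3) − 0 = 1, and there is no ∂_3, so H_2 = Z.

(K is a triangulation of the disjoint union of the 1-simplex and the 2-sphere S^2.)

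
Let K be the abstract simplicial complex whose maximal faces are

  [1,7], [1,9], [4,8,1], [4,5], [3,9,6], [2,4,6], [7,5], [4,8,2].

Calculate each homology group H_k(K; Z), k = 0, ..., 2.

H_0 = Z,  H_1 = Z^2,  H_2 = 0.

K has 9 vertices, 14 edges, 4 triangles.
rank ∂_0 = 0, rank ∂_1 = 8 ⇒ b_0 = 9 − 0 − 8 = 1; all invariant factors of ∂_1 are 1 so no torsion. So H_0 ≅ Z.
rank ∂_1 = 8, rank ∂_2 = 4 ⇒ b_1 = 14 − 8 − 4 = 2; all invariant factors of ∂_2 are 1 so no torsion. So H_1 ≅ Z^2.
rank ∂_2 = 4, rank ∂_3 = 0 ⇒ b_2 = 4 − 4 − 0 = 0. So H_2 ≅ 0.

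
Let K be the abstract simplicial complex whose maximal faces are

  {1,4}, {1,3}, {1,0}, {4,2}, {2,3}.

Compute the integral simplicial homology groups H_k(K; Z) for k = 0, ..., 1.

We work with the vertex ordering 0 < 1 < 2 < 3 < 4. The simplices of K, each written with vertices in increasing order, are:

  0-simplices (5): [0], [1], [2], [3], [4]
  1-simplices (5): [0,1], [1,3], [1,4], [2,3], [2,4]

Hence C_0 ≅ Z^5, C_1 ≅ Z^5.

The boundary map ∂_1: C_1 → C_0 sends each edge [p,q] (with p < q) to q − p.
As a 5×5 matrix over Z this has rank 4, with invariant factors (1,1,1,1).

From H_k ≅ ker(∂_k) / im(∂_{k+1}) we obtain:

  H_0: rank C_0 − rank ∂_1 = 5 − 4 = 1, and the invariant factors of ∂_1 are all 1, so H_0 ≅ Z.
  H_1: rank ker ∂_1 − rank ∂_2 = (5 − 4) − 0 = 1, and there is no ∂_2, so H_1 ≅ Z.

As a check, the Euler characteristic is 5 − 5 = 0, which agrees with 1 − 1 = 0.

H_0 = Z,  H_1 = Z.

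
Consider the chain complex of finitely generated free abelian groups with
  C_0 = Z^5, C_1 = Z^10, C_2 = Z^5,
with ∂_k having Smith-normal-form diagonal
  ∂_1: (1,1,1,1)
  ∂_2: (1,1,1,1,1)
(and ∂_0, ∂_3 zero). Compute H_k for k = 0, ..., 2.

H_0 ≅ Z,  H_1 ≅ Z,  H_2 = 0.

H_0: b_0 = 5 − 0 − 4 = 1; torsion from ∂_1 factors > 1: none. So H_0 ≅ Z.
H_1: b_1 = 10 − 4 − 5 = 1; torsion from ∂_2 factors > 1: none. So H_1 ≅ Z.
H_2: b_2 = 5 − 5 − 0 = 0; torsion from ∂_3 factors > 1: none. So H_2 ≅ 0.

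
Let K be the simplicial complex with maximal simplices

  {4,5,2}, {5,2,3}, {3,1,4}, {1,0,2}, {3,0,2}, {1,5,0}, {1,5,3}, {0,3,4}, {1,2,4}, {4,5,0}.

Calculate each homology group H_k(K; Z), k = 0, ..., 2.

Fix the vertex order 0 < 1 < 2 < 3 < 4 < 5 and write every simplex with vertices in increasing order. Then dim K = 2 and the simplices of K are:

  0-simplices (6): [0], [1], [2], [3], [4], [5]
  1-simplices (15): [0,1], [0,2], [0,3], [0,4], [0,5], [1,2], [1,3], [1,4], [1,5], [2,3], [2,4], [2,5], [3,4], [3,5], [4,5]
  2-simplices (10): [0,1,2], [0,1,5], [0,2,3], [0,3,4], [0,4,5], [1,2,4], [1,3,4], [1,3,5], [2,3,5], [2,4,5]

so the chain groups are C_0 ≅ Z^6, C_1 ≅ Z^15, C_2 ≅ Z^10.

Boundary ∂_1: C_1 → C_0 sends each edge [p,q] (with p < q) to q − p.
As a 6×15 matrix over Z this has rank 5, with invariant factors (1,1,1,1,1).

∂_2: C_2 → C_1 sends each 2-simplex [p,q,r] to [q,r] − [p,r] + [p,q]. For instance
  ∂[1,3,4] = [3,4] − [1,4] + [1,3],
  ∂[0,1,5] = [1,5] − [0,5] + [0,1].
As a 15×10 matrix over Z this has rank 10, with invariant factors (1,1,1,1,1,1,1,1,1,2).

Now H_k = ker ∂_k / im ∂_{k+1}, so:

  H_0: rank C_0 − rank ∂_1 = 6 − 5 = 1, and the invariant factors of ∂_1 are all 1, so H_0 = Z.
  H_1: rank ker ∂_1 − rank ∂_2 = (15 − 5) − 10 = 0, and ∂_2 has invariant factor 2 > 1, so H_1 = Z/2.
  H_2: rank ker ∂_2 − rank ∂_3 = (10 − 10) − 0 = 0, and there is no ∂_3, so H_2 = 0.

H_0 = Z,  H_1 = Z/2,  H_2 = 0.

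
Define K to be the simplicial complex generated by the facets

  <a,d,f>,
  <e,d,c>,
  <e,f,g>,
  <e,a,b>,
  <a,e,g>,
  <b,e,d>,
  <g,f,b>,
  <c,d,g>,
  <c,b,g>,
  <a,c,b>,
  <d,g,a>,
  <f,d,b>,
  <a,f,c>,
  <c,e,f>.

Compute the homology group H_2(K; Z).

H_2 ≅ Z.

Order the vertices as a < b < c < d < e < f < g. Listing each simplex with vertices in this order, K has dimension 2 with simplices:

  0-simplices (7): a, b, c, d, e, f, g
  1-simplices (21): ab, ac, ad, ae, af, ag, bc, bd, be, bf, bg, cd, ce, cf, cg, de, df, dg, ef, eg, fg
  2-simplices (14): abc, abe, acf, adf, adg, aeg, bcg, bde, bdf, bfg, cde, cdg, cef, efg

so the chain groups are C_0 ≅ Z^7, C_1 ≅ Z^21, C_2 ≅ Z^14.

The boundary map ∂_1: C_1 → C_0 sends each edge [p,q] (with p < q) to q − p. For instance
  ∂af = f − a.
The resulting 7×21 matrix has rank 6, and its Smith normal form has invariant factors (1,1,1,1,1,1).

∂_2: C_2 → C_1 maps a triangle to the signed sum of its edges. For instance
  ∂adg = dg − ag + ad,
  ∂cef = ef − cf + ce.
The 21×14 boundary matrix has rank 13 and Smith normal form diag(1,1,1,1,1,1,1,1,1,1,1,1,1).

Computing H_k = (kernel of ∂_k) / (image of ∂_{k+1}):

  H_2: rank ker ∂_2 − rank ∂_3 = (14 − 13) − 0 = 1, and there is no ∂_3, so H_2 = Z.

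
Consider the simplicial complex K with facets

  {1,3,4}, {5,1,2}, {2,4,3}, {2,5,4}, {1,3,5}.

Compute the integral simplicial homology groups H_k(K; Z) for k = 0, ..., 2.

Fix the vertex order 1 < 2 < 3 < 4 < 5 and write every simplex with vertices in increasing order. Then dim K = 2 and the simplices of K are:

  0-simplices (5): [1], [2], [3], [4], [5]
  1-simplices (10): [1,2], [1,3], [1,4], [1,5], [2,3], [2,4], [2,5], [3,4], [3,5], [4,5]
  2-simplices (5): [1,2,5], [1,3,4], [1,3,5], [2,3,4], [2,4,5]

giving chain groups C_0 ≅ Z^5, C_1 ≅ Z^10, C_2 ≅ Z^5.

∂_1: C_1 → C_0 maps an edge to its endpoints' difference, ∂[p,q] = q − p.
The 5×10 boundary matrix has rank 4 and Smith normal form diag(1,1,1,1).

The boundary map ∂_2: C_2 → C_1 maps a triangle to the signed sum of its edges. For instance
  ∂[1,2,5] = [2,5] − [1,5] + [1,2],
  ∂[2,4,5] = [4,5] − [2,5] + [2,4].
As a 10×5 matrix over Z this has rank 5, with invariant factors (1,1,1,1,1).

Computing H_k = (kernel of ∂_k) / (image of ∂_{k+1}):

  H_0: rank C_0 − rank ∂_1 = 5 − 4 = 1, and the invariant factors of ∂_1 are all 1, so H_0 = Z.
  H_1: rank ker ∂_1 − rank ∂_2 = (10 − 4) − 5 = 1, and the invariant factors of ∂_2 are all 1, so H_1 = Z.
  H_2: rank ker ∂_2 − rank ∂_3 = (5 − 5) − 0 = 0, and there is no ∂_3, so H_2 = 0.

As a check, the Euler characteristic is 5 − 10 + 5 = 0, which agrees with 1 − 1 + 0 = 0.

H_0 = Z,  H_1 = Z,  H_2 = 0.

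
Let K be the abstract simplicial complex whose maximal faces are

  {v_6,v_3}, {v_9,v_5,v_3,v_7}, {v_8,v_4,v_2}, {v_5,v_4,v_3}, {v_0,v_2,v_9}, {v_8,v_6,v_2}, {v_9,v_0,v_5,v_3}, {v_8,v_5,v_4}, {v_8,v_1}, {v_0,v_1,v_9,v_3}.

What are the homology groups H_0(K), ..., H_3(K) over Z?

H_0 = Z,  H_1 = Z^3,  H_2 = 0,  H_3 = 0.

Fix the vertex order v_0 < v_1 < v_2 < v_3 < v_4 < v_5 < v_6 < v_7 < v_8 < v_9 and write every simplex with vertices in increasing order. Then dim K = 3 and the simplices of K are:

  0-simplices (10): [v_0], [v_1], [v_2], [v_3], [v_4], [v_5], [v_6], [v_7], [v_8], [v_9]
  1-simplices (24): (24 of them)
  2-simplices (15): (15 of them)
  3-simplices (3): [v_0,v_1,v_3,v_9], [v_0,v_3,v_5,v_9], [v_3,v_5,v_7,v_9]

Hence C_0 ≅ Z^10, C_1 ≅ Z^24, C_2 ≅ Z^15, C_3 ≅ Z^3.

∂_1: C_1 → C_0 maps an edge to its endpoints' difference, ∂[p,q] = q − p. For instance
  ∂[v_0,v_5] = [v_5] − [v_0].
This gives a 10×24 integer matrix of rank 9; reducing to Smith normal form yields diagonal entries (1,1,1,1,1,1,1,1,1).

The boundary map ∂_2: C_2 → C_1 sends each 2-simplex [p,q,r] to [q,r] − [p,r] + [p,q]. For instance
  ∂[v_3,v_7,v_9] = [v_7,v_9] − [v_3,v_9] + [v_3,v_7],
  ∂[v_2,v_4,v_8] = [v_4,v_8] − [v_2,v_8] + [v_2,v_4].
This gives a 24×15 integer matrix of rank 12; reducing to Smith normal form yields diagonal entries (1,1,1,1,1,1,1,1,1,1,1,1).

The boundary map ∂_3: C_3 → C_2 sends each 3-simplex σ to the alternating sum Σ_i (−1)^i (σ with its i-th vertex removed). For instance
  ∂[v_0,v_1,v_3,v_9] = [v_1,v_3,v_9] − [v_0,v_3,v_9] + [v_0,v_1,v_9] − [v_0,v_1,v_3],
  ∂[v_3,v_5,v_7,v_9] = [v_5,v_7,v_9] − [v_3,v_7,v_9] + [v_3,v_5,v_9] − [v_3,v_5,v_7].
As a 15×3 matrix over Z this has rank 3, with invariant factors (1,1,1).

Computing H_k = (kernel of ∂_k) / (image of ∂_{k+1}):

  H_0: rank C_0 − rank ∂_1 = 10 − 9 = 1, and the invariant factors of ∂_1 are all 1, so H_0 ≅ Z.
  H_1: rank ker ∂_1 − rank ∂_2 = (24 − 9) − 12 = 3, and the invariant factors of ∂_2 are all 1, so H_1 ≅ Z^3.
  H_2: rank ker ∂_2 − rank ∂_3 = (15 − 12) − 3 = 0, and the invariant factors of ∂_3 are all 1, so H_2 ≅ 0.
  H_3: rank ker ∂_3 − rank ∂_4 = (3 − 3) − 0 = 0, and there is no ∂_4, so H_3 ≅ 0.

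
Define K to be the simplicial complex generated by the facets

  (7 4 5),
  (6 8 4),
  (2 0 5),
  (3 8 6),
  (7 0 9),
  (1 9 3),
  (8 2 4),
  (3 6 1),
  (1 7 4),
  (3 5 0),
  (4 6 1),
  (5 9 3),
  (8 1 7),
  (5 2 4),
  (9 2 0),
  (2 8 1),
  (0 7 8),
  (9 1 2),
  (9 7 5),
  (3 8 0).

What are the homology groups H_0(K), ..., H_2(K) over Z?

Take the total order 0 < 1 < 2 < 3 < 4 < 5 < 6 < 7 < 8 < 9 on the vertex set. Then K (dimension 2) consists of the simplices:

  0-simplices (10): [0], [1], [2], [3], [4], [5], [6], [7], [8], [9]
  1-simplices (30): (30 of them)
  2-simplices (20): (20 of them)

Hence C_0 ≅ Z^10, C_1 ≅ Z^30, C_2 ≅ Z^20.

∂_1: C_1 → C_0 is given by ∂[p,q] = [q] − [p]. For instance
  ∂[3,8] = [8] − [3].
The resulting 10×30 matrix has rank 9, and its Smith normal form has invariant factors (1,1,1,1,1,1,1,1,1).

Boundary ∂_2: C_2 → C_1 maps a triangle to the signed sum of its edges. For instance
  ∂[3,5,9] = [5,9] − [3,9] + [3,5],
  ∂[0,3,8] = [3,8] − [0,8] + [0,3].
The 30×20 boundary matrix has rank 20 and Smith normal form diag(1,1,1,1,1,1,1,1,1,1,1,1,1,1,1,1,1,1,1,2).

Computing H_k = (kernel of ∂_k) / (image of ∂_{k+1}):

  H_0: rank C_0 − rank ∂_1 = 10 − 9 = 1, and the invariant factors of ∂_1 are all 1, so H_0 ≅ Z.
  H_1: rank ker ∂_1 − rank ∂_2 = (30 − 9) − 20 = 1, and ∂_2 has invariant factor 2 > 1, so H_1 ≅ Z ⊕ Z/2Z.
  H_2: rank ker ∂_2 − rank ∂_3 = (20 − 20) − 0 = 0, and there is no ∂_3, so H_2 ≅ 0.

H_0 ≅ Z,  H_1 ≅ Z ⊕ Z/2Z,  H_2 = 0.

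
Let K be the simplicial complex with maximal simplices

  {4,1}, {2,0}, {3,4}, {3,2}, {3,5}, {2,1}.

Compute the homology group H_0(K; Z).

H_0 = Z.

Take the total order 0 < 1 < 2 < 3 < 4 < 5 on the vertex set. Then K (dimension 1) consists of the simplices:

  0-simplices (6): [0], [1], [2], [3], [4], [5]
  1-simplices (6): [0,2], [1,2], [1,4], [2,3], [3,4], [3,5]

so the chain groups are C_0 ≅ Z^6, C_1 ≅ Z^6.

The boundary map ∂_1: C_1 → C_0 is given by ∂[p,q] = [q] − [p]. For instance
  ∂[1,4] = [4] − [1].
The 6×6 boundary matrix has rank 5 and Smith normal form diag(1,1,1,1,1).

Computing H_k = (kernel of ∂_k) / (image of ∂_{k+1}):

  H_0: rank C_0 − rank ∂_1 = 6 − 5 = 1, and the invariant factors of ∂_1 are all 1, so H_0 ≅ Z.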